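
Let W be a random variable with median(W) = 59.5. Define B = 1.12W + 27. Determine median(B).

A linear map preserves order up to sign, so median(B) = a·median(W) + b = 1.12·59.5 + 27 = 93.64.

median(B) = 93.64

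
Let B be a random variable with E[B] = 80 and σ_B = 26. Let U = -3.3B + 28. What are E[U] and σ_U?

U = -3.3B + 28 is linear with a = -3.3, b = 28.
E[U] = a·E[B] + b = (-3.3)·80 + 28 = -236.
σ_U = |a|·σ_B = |-3.3|·26 = 85.8.

E[U] = -236, σ_U = 85.8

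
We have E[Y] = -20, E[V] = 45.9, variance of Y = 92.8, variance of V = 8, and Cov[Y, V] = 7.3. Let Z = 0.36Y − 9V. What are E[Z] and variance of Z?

E[Z] = 0.36·E[Y] + (-9)·E[V] = 0.36·(-20) + (-9)·45.9 = -420.3.
variance of Z = a²·variance of Y + b²·variance of V + 2ab·Cov[Y, V] with a = 0.36, b = -9.
= 0.36²·92.8 + (-9)²·8 + 2·0.36·(-9)·7.3
= 12.02688 + 648 + (-47.304) = 612.72288.

E[Z] = -420.3, variance of Z = 612.72288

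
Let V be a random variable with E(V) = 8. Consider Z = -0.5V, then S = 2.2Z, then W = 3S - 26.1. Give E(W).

E(Z) = (-0.5)·8 = -4.
E(S) = 2.2·(-4) = -8.8.
E(W) = 3·(-8.8) + (-26.1) = -52.5.

E(W) = -52.5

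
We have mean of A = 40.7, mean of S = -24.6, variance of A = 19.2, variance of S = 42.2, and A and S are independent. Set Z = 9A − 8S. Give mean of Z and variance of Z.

mean of Z = 563.1, variance of Z = 4256

mean of Z = 9·mean of A + (-8)·mean of S = 9·40.7 + (-8)·(-24.6) = 563.1.
variance of Z = a²·variance of A + b²·variance of S + 2ab·Cov[A, S] with a = 9, b = -8.
Independence gives Cov[A, S] = 0.
= 9²·19.2 + (-8)²·42.2 + 2·9·(-8)·0
= 1555.2 + 2700.8 + 0 = 4256.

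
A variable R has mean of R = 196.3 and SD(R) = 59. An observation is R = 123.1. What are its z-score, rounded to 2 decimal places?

z = -1.24

z = (R − mean of R) / SD(R) = (123.1 − 196.3) / 59 ≈ -1.24.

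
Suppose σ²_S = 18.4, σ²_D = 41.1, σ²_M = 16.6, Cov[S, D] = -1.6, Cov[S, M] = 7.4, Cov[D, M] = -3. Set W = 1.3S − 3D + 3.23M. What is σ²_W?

σ²_W = 706.94734

σ²_W = a²·σ²_S + b²·σ²_D + c²·σ²_M + 2ab·Cov[S, D] + 2ac·Cov[S, M] + 2bc·Cov[D, M], with a = 1.3, b = -3, c = 3.23.
= 31.096 + 369.9 + 173.18614 + 12.48 + 62.1452 + 58.14
= 706.94734.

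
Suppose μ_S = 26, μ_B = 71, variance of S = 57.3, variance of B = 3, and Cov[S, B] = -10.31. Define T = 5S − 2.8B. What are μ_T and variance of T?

μ_T = -68.8, variance of T = 1744.7

μ_T = 5·μ_S + (-2.8)·μ_B = 5·26 + (-2.8)·71 = -68.8.
variance of T = a²·variance of S + b²·variance of B + 2ab·Cov[S, B] with a = 5, b = -2.8.
= 5²·57.3 + (-2.8)²·3 + 2·5·(-2.8)·(-10.31)
= 1432.5 + 23.52 + 288.68 = 1744.7.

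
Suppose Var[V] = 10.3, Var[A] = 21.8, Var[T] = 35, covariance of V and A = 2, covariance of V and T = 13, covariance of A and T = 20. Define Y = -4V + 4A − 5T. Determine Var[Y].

Var[Y] = 1044.6

Var[Y] = a²·Var[V] + b²·Var[A] + c²·Var[T] + 2ab·covariance of V and A + 2ac·covariance of V and T + 2bc·covariance of A and T, with a = -4, b = 4, c = -5.
= 164.8 + 348.8 + 875 + (-64) + 520 + (-800)
= 1044.6.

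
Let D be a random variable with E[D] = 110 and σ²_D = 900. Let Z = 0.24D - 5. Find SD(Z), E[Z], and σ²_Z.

Z = 0.24D - 5 is linear with a = 0.24, b = -5.
SD(D) = √900 = 30.
SD(Z) = |a|·SD(D) = |0.24|·30 = 7.2.
E[Z] = a·E[D] + b = 0.24·110 + (-5) = 21.4.
σ²_Z = a²·σ²_D = 0.24²·900 = 51.84 (the additive constant -5 does not affect variance).

SD(Z) = 7.2, E[Z] = 21.4, σ²_Z = 51.84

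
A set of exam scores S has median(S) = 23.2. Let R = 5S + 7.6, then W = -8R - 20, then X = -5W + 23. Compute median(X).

median(R) = 5·23.2 + 7.6 = 123.6.
median(W) = (-8)·123.6 + (-20) = -1008.8.
median(X) = (-5)·(-1008.8) + 23 = 5067.

median(X) = 5067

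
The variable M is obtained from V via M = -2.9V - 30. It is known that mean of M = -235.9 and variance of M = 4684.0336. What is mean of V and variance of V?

From M = -2.9V - 30: mean of M = a·mean of V + b, so mean of V = (mean of M − b)/a = (-235.9 − (-30))/(-2.9) = 71.
variance of M = a²·variance of V, so variance of V = 4684.0336/(-2.9)² = 556.96.

mean of V = 71, variance of V = 556.96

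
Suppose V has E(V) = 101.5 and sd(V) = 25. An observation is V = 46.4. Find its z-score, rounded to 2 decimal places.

z = (V − E(V)) / sd(V) = (46.4 − 101.5) / 25 ≈ -2.20.

z = -2.20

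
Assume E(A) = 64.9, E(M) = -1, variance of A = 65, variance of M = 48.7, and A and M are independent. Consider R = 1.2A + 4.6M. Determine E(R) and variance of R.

E(R) = 1.2·E(A) + 4.6·E(M) = 1.2·64.9 + 4.6·(-1) = 73.28.
variance of R = a²·variance of A + b²·variance of M + 2ab·Cov(A, M) with a = 1.2, b = 4.6.
Independence gives Cov(A, M) = 0.
= 1.2²·65 + 4.6²·48.7 + 2·1.2·4.6·0
= 93.6 + 1030.492 + 0 = 1124.092.

E(R) = 73.28, variance of R = 1124.092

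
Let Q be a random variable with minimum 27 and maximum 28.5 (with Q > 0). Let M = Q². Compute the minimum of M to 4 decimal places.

min(M) = 729

Q² is increasing on this domain, so min(M) comes from min(Q) = 27: min(M) = square(27) = 729.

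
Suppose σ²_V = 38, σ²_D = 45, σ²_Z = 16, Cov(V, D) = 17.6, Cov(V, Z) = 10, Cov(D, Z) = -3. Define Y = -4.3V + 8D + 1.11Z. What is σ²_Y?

σ²_Y = 2242.7136

σ²_Y = a²·σ²_V + b²·σ²_D + c²·σ²_Z + 2ab·Cov(V, D) + 2ac·Cov(V, Z) + 2bc·Cov(D, Z), with a = -4.3, b = 8, c = 1.11.
= 702.62 + 2880 + 19.7136 + (-1210.88) + (-95.46) + (-53.28)
= 2242.7136.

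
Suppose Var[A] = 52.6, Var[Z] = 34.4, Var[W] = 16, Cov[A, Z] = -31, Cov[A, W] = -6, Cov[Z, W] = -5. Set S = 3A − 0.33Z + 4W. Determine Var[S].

Var[S] = 663.72616

Var[S] = a²·Var[A] + b²·Var[Z] + c²·Var[W] + 2ab·Cov[A, Z] + 2ac·Cov[A, W] + 2bc·Cov[Z, W], with a = 3, b = -0.33, c = 4.
= 473.4 + 3.74616 + 256 + 61.38 + (-144) + 13.2
= 663.72616.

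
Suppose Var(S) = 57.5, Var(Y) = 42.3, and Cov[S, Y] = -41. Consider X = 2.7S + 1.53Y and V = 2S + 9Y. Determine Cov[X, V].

Cov[X, V] = -228.789

By bilinearity, Cov[X, V] = ac·Var(S) + bd·Var(Y) + (ad+bc)·Cov[S, Y], with a=2.7, b=1.53, c=2, d=9.
ac·Var(S) = 2.7·2·57.5 = 310.5
bd·Var(Y) = 1.53·9·42.3 = 582.471
(ad+bc)·Cov[S, Y] = (27.36)·(-41) = -1121.76
Cov[X, V] = 310.5 + 582.471 + (-1121.76) = -228.789.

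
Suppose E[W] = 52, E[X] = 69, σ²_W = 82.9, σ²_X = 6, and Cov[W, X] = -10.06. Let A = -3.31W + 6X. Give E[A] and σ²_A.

E[A] = (-3.31)·E[W] + 6·E[X] = (-3.31)·52 + 6·69 = 241.88.
σ²_A = a²·σ²_W + b²·σ²_X + 2ab·Cov[W, X] with a = -3.31, b = 6.
= (-3.31)²·82.9 + 6²·6 + 2·(-3.31)·6·(-10.06)
= 908.26069 + 216 + 399.5832 = 1523.84389.

E[A] = 241.88, σ²_A = 1523.84389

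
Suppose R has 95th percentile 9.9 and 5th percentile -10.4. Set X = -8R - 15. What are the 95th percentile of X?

Since a = -8 < 0 the transformation is decreasing, reversing order: the 95th percentile of X corresponds to the 5th percentile of R.
So P_{95}(X) = a·P_{5}(R) + b = (-8)·(-10.4) + (-15) = 68.2.

95th percentile of X = 68.2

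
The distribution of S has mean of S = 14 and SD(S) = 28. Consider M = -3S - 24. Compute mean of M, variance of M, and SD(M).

mean of M = -66, variance of M = 7056, SD(M) = 84

M = -3S - 24 is linear with a = -3, b = -24.
mean of M = a·mean of S + b = (-3)·14 + (-24) = -66.
variance of S = 28² = 784.
variance of M = a²·variance of S = (-3)²·784 = 7056 (the additive constant -24 does not affect variance).
SD(M) = |a|·SD(S) = |-3|·28 = 84.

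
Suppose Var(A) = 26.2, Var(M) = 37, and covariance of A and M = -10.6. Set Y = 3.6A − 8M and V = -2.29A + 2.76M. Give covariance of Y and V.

By bilinearity, covariance of Y and V = ac·Var(A) + bd·Var(M) + (ad+bc)·covariance of A and M, with a=3.6, b=-8, c=-2.29, d=2.76.
ac·Var(A) = 3.6·(-2.29)·26.2 = -215.9928
bd·Var(M) = (-8)·2.76·37 = -816.96
(ad+bc)·covariance of A and M = (28.256)·(-10.6) = -299.5136
covariance of Y and V = -215.9928 + (-816.96) + (-299.5136) = -1332.4664.

covariance of Y and V = -1332.4664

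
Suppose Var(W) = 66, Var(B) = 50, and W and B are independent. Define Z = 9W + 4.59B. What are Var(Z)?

Var(Z) = 6399.405

Var(Z) = a²·Var(W) + b²·Var(B) + 2ab·Cov[W, B] with a = 9, b = 4.59.
Independence gives Cov[W, B] = 0.
= 9²·66 + 4.59²·50 + 2·9·4.59·0
= 5346 + 1053.405 + 0 = 6399.405.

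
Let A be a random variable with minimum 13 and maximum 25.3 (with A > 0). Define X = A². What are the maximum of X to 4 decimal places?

max(X) = 640.09

A² is increasing on this domain, so max(X) comes from max(A) = 25.3: max(X) = square(25.3) = 640.09.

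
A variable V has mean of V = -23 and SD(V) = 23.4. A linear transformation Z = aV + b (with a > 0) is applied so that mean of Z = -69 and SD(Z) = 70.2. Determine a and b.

a = 3, b = 0

SD(Z) = a·SD(V) (a > 0), so a = 70.2/23.4 = 3.
mean of Z = a·mean of V + b, so b = -69 − 3·(-23) = 0.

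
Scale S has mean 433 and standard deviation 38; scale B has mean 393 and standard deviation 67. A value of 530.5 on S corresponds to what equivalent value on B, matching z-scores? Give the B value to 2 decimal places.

B = 564.91

z = (530.5 − 433)/38 ≈ 2.5658.
B = 393 + z·67 = 393 + (530.5 − 433)·67/38 ≈ 564.91.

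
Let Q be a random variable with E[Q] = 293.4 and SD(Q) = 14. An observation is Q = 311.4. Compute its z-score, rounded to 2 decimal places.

z = 1.29

z = (Q − E[Q]) / SD(Q) = (311.4 − 293.4) / 14 ≈ 1.29.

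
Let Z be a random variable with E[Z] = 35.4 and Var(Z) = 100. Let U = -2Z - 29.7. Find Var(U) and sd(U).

U = -2Z - 29.7 is linear with a = -2, b = -29.7.
Var(U) = a²·Var(Z) = (-2)²·100 = 400 (the additive constant -29.7 does not affect variance).
sd(Z) = √100 = 10.
sd(U) = |a|·sd(Z) = |-2|·10 = 20.

Var(U) = 400, sd(U) = 20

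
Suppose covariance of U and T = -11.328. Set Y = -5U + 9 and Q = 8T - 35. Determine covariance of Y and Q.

covariance of Y and Q = 453.12

covariance of Y and Q = a·c·covariance of U and T = (-5)·8·(-11.328) = 453.12. Additive constants drop out.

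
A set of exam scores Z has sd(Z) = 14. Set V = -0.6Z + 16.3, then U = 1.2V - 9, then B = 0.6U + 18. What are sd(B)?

sd(B) = 6.048

sd(V) = |-0.6|·14 = 8.4.
sd(U) = |1.2|·8.4 = 10.08.
sd(B) = |0.6|·10.08 = 6.048.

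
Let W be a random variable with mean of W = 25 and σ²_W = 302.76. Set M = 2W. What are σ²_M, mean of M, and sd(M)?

σ²_M = 1211.04, mean of M = 50, sd(M) = 34.8

M = 2W is linear with a = 2, b = 0.
σ²_M = a²·σ²_W = 2²·302.76 = 1211.04.
mean of M = a·mean of W + b = 2·25 = 50.
sd(W) = √302.76 = 17.4.
sd(M) = |a|·sd(W) = |2|·17.4 = 34.8.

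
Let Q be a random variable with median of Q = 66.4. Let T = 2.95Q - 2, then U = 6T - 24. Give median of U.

median of T = 2.95·66.4 + (-2) = 193.88.
median of U = 6·193.88 + (-24) = 1139.28.

median of U = 1139.28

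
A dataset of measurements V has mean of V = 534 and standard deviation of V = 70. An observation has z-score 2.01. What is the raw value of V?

V = 674.7

V = mean of V + z·standard deviation of V = 534 + 2.01·70 = 674.7.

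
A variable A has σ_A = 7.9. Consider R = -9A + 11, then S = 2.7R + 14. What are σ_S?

σ_R = |-9|·7.9 = 71.1.
σ_S = |2.7|·71.1 = 191.97.

σ_S = 191.97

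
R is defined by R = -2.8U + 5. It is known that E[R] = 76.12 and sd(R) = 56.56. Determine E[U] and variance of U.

E[U] = -25.4, variance of U = 408.04

From R = -2.8U + 5: E[R] = a·E[U] + b, so E[U] = (E[R] − b)/a = (76.12 − 5)/(-2.8) = -25.4.
variance of R = 56.56² = 3199.0336.
variance of R = a²·variance of U, so variance of U = 3199.0336/(-2.8)² = 408.04.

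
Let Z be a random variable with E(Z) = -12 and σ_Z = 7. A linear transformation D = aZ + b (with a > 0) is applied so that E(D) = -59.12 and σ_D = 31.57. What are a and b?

a = 4.51, b = -5

σ_D = a·σ_Z (a > 0), so a = 31.57/7 = 4.51.
E(D) = a·E(Z) + b, so b = -59.12 − 4.51·(-12) = -5.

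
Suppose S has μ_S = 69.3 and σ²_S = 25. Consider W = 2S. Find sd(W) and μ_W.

sd(W) = 10, μ_W = 138.6

W = 2S is linear with a = 2, b = 0.
sd(S) = √25 = 5.
sd(W) = |a|·sd(S) = |2|·5 = 10.
μ_W = a·μ_S + b = 2·69.3 = 138.6.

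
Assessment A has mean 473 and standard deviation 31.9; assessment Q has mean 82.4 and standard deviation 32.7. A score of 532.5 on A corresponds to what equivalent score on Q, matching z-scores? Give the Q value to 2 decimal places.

Q = 143.39

z = (532.5 − 473)/31.9 ≈ 1.8652.
Q = 82.4 + z·32.7 = 82.4 + (532.5 − 473)·32.7/31.9 ≈ 143.39.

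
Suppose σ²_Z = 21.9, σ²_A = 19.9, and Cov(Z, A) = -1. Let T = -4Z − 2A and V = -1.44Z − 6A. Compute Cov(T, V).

Cov(T, V) = 338.064

By bilinearity, Cov(T, V) = ac·σ²_Z + bd·σ²_A + (ad+bc)·Cov(Z, A), with a=-4, b=-2, c=-1.44, d=-6.
ac·σ²_Z = (-4)·(-1.44)·21.9 = 126.144
bd·σ²_A = (-2)·(-6)·19.9 = 238.8
(ad+bc)·Cov(Z, A) = (26.88)·(-1) = -26.88
Cov(T, V) = 126.144 + 238.8 + (-26.88) = 338.064.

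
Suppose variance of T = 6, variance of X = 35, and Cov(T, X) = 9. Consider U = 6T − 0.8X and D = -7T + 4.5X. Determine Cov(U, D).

Cov(U, D) = -84.6

By bilinearity, Cov(U, D) = ac·variance of T + bd·variance of X + (ad+bc)·Cov(T, X), with a=6, b=-0.8, c=-7, d=4.5.
ac·variance of T = 6·(-7)·6 = -252
bd·variance of X = (-0.8)·4.5·35 = -126
(ad+bc)·Cov(T, X) = (32.6)·9 = 293.4
Cov(U, D) = -252 + (-126) + 293.4 = -84.6.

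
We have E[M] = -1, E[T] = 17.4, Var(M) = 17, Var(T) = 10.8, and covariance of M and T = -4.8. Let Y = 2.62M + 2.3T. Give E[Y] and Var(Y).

E[Y] = 37.4, Var(Y) = 115.9772

E[Y] = 2.62·E[M] + 2.3·E[T] = 2.62·(-1) + 2.3·17.4 = 37.4.
Var(Y) = a²·Var(M) + b²·Var(T) + 2ab·covariance of M and T with a = 2.62, b = 2.3.
= 2.62²·17 + 2.3²·10.8 + 2·2.62·2.3·(-4.8)
= 116.6948 + 57.132 + (-57.8496) = 115.9772.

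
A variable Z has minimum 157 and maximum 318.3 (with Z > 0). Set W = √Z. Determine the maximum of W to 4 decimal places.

max(W) = 17.841

√Z is increasing on this domain, so max(W) comes from max(Z) = 318.3: max(W) = √(318.3) ≈ 17.841.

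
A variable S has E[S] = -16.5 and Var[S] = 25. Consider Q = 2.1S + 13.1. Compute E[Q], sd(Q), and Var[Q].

E[Q] = -21.55, sd(Q) = 10.5, Var[Q] = 110.25

Q = 2.1S + 13.1 is linear with a = 2.1, b = 13.1.
E[Q] = a·E[S] + b = 2.1·(-16.5) + 13.1 = -21.55.
sd(S) = √25 = 5.
sd(Q) = |a|·sd(S) = |2.1|·5 = 10.5.
Var[Q] = a²·Var[S] = 2.1²·25 = 110.25 (the additive constant 13.1 does not affect variance).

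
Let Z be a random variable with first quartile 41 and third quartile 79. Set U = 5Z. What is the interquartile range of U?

IQR(U) = 190

IQR of Z = Q3 − Q1 = 79 − 41 = 38.
Under U = aZ + b, IQR(U) = |a|·IQR(Z) = |5|·38 = 190 (shifts cancel; spread scales by |a|).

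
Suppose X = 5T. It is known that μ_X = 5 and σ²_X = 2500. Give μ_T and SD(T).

From X = 5T: μ_X = a·μ_T + b, so μ_T = (μ_X − b)/a = (5 − 0)/5 = 1.
SD(X) = √2500 = 50.
SD(X) = |a|·SD(T), so SD(T) = 50/|5| = 10.

μ_T = 1, SD(T) = 10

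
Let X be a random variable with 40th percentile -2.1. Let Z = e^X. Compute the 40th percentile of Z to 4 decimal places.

40th percentile of Z = 0.1225

e^X is increasing, so P_{40}(Z) = g(P_{40}(X)) ≈ 0.1225.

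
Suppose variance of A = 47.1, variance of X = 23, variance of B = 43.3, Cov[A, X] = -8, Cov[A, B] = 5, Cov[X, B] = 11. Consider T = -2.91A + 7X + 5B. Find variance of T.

variance of T = a²·variance of A + b²·variance of X + c²·variance of B + 2ab·Cov[A, X] + 2ac·Cov[A, B] + 2bc·Cov[X, B], with a = -2.91, b = 7, c = 5.
= 398.84751 + 1127 + 1082.5 + 325.92 + (-145.5) + 770
= 3558.76751.

variance of T = 3558.76751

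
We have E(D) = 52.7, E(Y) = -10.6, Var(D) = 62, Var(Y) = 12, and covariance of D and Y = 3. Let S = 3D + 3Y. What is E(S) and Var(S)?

E(S) = 3·E(D) + 3·E(Y) = 3·52.7 + 3·(-10.6) = 126.3.
Var(S) = a²·Var(D) + b²·Var(Y) + 2ab·covariance of D and Y with a = 3, b = 3.
= 3²·62 + 3²·12 + 2·3·3·3
= 558 + 108 + 54 = 720.

E(S) = 126.3, Var(S) = 720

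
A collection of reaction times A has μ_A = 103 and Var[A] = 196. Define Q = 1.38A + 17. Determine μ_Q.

μ_Q = 159.14

Q = 1.38A + 17 is linear with a = 1.38, b = 17.
μ_Q = a·μ_A + b = 1.38·103 + 17 = 159.14.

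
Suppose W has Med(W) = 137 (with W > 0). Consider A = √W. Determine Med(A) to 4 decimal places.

√W is monotone on this domain, so Med(A) = √(137) ≈ 11.7047.

Med(A) = 11.7047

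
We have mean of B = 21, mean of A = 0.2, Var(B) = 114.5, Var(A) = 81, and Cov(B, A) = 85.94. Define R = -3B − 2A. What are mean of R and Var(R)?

mean of R = -63.4, Var(R) = 2385.78

mean of R = (-3)·mean of B + (-2)·mean of A = (-3)·21 + (-2)·0.2 = -63.4.
Var(R) = a²·Var(B) + b²·Var(A) + 2ab·Cov(B, A) with a = -3, b = -2.
= (-3)²·114.5 + (-2)²·81 + 2·(-3)·(-2)·85.94
= 1030.5 + 324 + 1031.28 = 2385.78.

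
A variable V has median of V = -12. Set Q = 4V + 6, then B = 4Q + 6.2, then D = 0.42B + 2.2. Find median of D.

median of D = -65.756

median of Q = 4·(-12) + 6 = -42.
median of B = 4·(-42) + 6.2 = -161.8.
median of D = 0.42·(-161.8) + 2.2 = -65.756.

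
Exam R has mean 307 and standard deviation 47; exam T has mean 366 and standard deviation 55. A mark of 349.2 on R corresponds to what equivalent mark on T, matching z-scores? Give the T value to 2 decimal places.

T = 415.38

z = (349.2 − 307)/47 ≈ 0.8979.
T = 366 + z·55 = 366 + (349.2 − 307)·55/47 ≈ 415.38.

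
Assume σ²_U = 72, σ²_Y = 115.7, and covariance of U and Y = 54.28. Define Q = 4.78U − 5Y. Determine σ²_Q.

σ²_Q = a²·σ²_U + b²·σ²_Y + 2ab·covariance of U and Y with a = 4.78, b = -5.
= 4.78²·72 + (-5)²·115.7 + 2·4.78·(-5)·54.28
= 1645.0848 + 2892.5 + (-2594.584) = 1943.0008.

σ²_Q = 1943.0008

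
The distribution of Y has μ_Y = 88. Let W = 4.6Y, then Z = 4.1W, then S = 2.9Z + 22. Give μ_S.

μ_S = 4835.072

μ_W = 4.6·88 = 404.8.
μ_Z = 4.1·404.8 = 1659.68.
μ_S = 2.9·1659.68 + 22 = 4835.072.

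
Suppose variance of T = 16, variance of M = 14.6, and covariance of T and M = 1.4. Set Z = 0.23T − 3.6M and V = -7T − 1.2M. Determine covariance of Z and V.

By bilinearity, covariance of Z and V = ac·variance of T + bd·variance of M + (ad+bc)·covariance of T and M, with a=0.23, b=-3.6, c=-7, d=-1.2.
ac·variance of T = 0.23·(-7)·16 = -25.76
bd·variance of M = (-3.6)·(-1.2)·14.6 = 63.072
(ad+bc)·covariance of T and M = (24.924)·1.4 = 34.8936
covariance of Z and V = -25.76 + 63.072 + 34.8936 = 72.2056.

covariance of Z and V = 72.2056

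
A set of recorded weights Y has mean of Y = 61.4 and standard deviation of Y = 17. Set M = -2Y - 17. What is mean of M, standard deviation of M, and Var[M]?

mean of M = -139.8, standard deviation of M = 34, Var[M] = 1156

M = -2Y - 17 is linear with a = -2, b = -17.
mean of M = a·mean of Y + b = (-2)·61.4 + (-17) = -139.8.
standard deviation of M = |a|·standard deviation of Y = |-2|·17 = 34.
Var[Y] = 17² = 289.
Var[M] = a²·Var[Y] = (-2)²·289 = 1156 (the additive constant -17 does not affect variance).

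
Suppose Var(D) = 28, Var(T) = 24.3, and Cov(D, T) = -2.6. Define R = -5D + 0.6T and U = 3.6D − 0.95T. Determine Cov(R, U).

By bilinearity, Cov(R, U) = ac·Var(D) + bd·Var(T) + (ad+bc)·Cov(D, T), with a=-5, b=0.6, c=3.6, d=-0.95.
ac·Var(D) = (-5)·3.6·28 = -504
bd·Var(T) = 0.6·(-0.95)·24.3 = -13.851
(ad+bc)·Cov(D, T) = (6.91)·(-2.6) = -17.966
Cov(R, U) = -504 + (-13.851) + (-17.966) = -535.817.

Cov(R, U) = -535.817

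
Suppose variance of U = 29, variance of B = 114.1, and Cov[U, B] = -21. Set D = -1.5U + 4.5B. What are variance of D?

variance of D = 2659.275

variance of D = a²·variance of U + b²·variance of B + 2ab·Cov[U, B] with a = -1.5, b = 4.5.
= (-1.5)²·29 + 4.5²·114.1 + 2·(-1.5)·4.5·(-21)
= 65.25 + 2310.525 + 283.5 = 2659.275.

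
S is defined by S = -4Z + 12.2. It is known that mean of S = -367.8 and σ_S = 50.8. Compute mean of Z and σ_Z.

From S = -4Z + 12.2: mean of S = a·mean of Z + b, so mean of Z = (mean of S − b)/a = (-367.8 − 12.2)/(-4) = 95.
σ_S = |a|·σ_Z, so σ_Z = 50.8/|-4| = 12.7.

mean of Z = 95, σ_Z = 12.7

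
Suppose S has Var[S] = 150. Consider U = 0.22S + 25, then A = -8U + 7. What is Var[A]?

Var[A] = 464.64

Var[U] = 0.22²·150 = 7.26.
Var[A] = (-8)²·7.26 = 464.64.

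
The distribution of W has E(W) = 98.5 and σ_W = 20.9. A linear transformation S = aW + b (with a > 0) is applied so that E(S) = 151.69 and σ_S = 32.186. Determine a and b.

σ_S = a·σ_W (a > 0), so a = 32.186/20.9 = 1.54.
E(S) = a·E(W) + b, so b = 151.69 − 1.54·98.5 = 0.

a = 1.54, b = 0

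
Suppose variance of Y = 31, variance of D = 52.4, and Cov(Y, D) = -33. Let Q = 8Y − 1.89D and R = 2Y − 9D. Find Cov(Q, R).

By bilinearity, Cov(Q, R) = ac·variance of Y + bd·variance of D + (ad+bc)·Cov(Y, D), with a=8, b=-1.89, c=2, d=-9.
ac·variance of Y = 8·2·31 = 496
bd·variance of D = (-1.89)·(-9)·52.4 = 891.324
(ad+bc)·Cov(Y, D) = (-75.78)·(-33) = 2500.74
Cov(Q, R) = 496 + 891.324 + 2500.74 = 3888.064.

Cov(Q, R) = 3888.064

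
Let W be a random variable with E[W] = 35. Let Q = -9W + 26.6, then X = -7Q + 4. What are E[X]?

E[Q] = (-9)·35 + 26.6 = -288.4.
E[X] = (-7)·(-288.4) + 4 = 2022.8.

E[X] = 2022.8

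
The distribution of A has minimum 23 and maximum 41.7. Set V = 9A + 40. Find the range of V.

Range(V) = 168.3

Range of A = 41.7 − 23 = 18.7.
Range(V) = |a|·Range(A) = |9|·18.7 = 168.3.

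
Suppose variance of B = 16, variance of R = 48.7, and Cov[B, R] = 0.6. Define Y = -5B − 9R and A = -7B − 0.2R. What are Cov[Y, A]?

By bilinearity, Cov[Y, A] = ac·variance of B + bd·variance of R + (ad+bc)·Cov[B, R], with a=-5, b=-9, c=-7, d=-0.2.
ac·variance of B = (-5)·(-7)·16 = 560
bd·variance of R = (-9)·(-0.2)·48.7 = 87.66
(ad+bc)·Cov[B, R] = (64)·0.6 = 38.4
Cov[Y, A] = 560 + 87.66 + 38.4 = 686.06.

Cov[Y, A] = 686.06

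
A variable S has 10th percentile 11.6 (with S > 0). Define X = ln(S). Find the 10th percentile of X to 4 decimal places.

10th percentile of X = 2.451

ln(S) is increasing, so P_{10}(X) = g(P_{10}(S)) ≈ 2.451.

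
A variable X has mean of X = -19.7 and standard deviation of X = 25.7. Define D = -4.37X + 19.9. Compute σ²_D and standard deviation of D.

D = -4.37X + 19.9 is linear with a = -4.37, b = 19.9.
σ²_X = 25.7² = 660.49.
σ²_D = a²·σ²_X = (-4.37)²·660.49 = 12613.311481 (the additive constant 19.9 does not affect variance).
standard deviation of D = |a|·standard deviation of X = |-4.37|·25.7 = 112.309.

σ²_D = 12613.311481, standard deviation of D = 112.309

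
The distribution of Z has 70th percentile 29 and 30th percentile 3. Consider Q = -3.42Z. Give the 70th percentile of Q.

70th percentile of Q = -10.26

Since a = -3.42 < 0 the transformation is decreasing, reversing order: the 70th percentile of Q corresponds to the 30th percentile of Z.
So P_{70}(Q) = a·P_{30}(Z) + b = (-3.42)·3 = -10.26.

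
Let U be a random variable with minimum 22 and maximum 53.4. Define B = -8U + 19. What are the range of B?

Range(B) = 251.2

Range of U = 53.4 − 22 = 31.4.
Range(B) = |a|·Range(U) = |-8|·31.4 = 251.2.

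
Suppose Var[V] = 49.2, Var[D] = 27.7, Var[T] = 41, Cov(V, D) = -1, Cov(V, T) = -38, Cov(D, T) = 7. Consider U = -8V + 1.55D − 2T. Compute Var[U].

Var[U] = a²·Var[V] + b²·Var[D] + c²·Var[T] + 2ab·Cov(V, D) + 2ac·Cov(V, T) + 2bc·Cov(D, T), with a = -8, b = 1.55, c = -2.
= 3148.8 + 66.54925 + 164 + 24.8 + (-1216) + (-43.4)
= 2144.74925.

Var[U] = 2144.74925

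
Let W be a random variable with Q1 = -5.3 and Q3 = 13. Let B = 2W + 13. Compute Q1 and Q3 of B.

a = 2 > 0: Q1(B) = a·Q1(W)+b = 2.4, Q3(B) = a·Q3(W)+b = 39.

Q1(B) = 2.4, Q3(B) = 39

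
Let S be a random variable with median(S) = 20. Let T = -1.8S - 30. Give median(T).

A linear map preserves order up to sign, so median(T) = a·median(S) + b = (-1.8)·20 + (-30) = -66.

median(T) = -66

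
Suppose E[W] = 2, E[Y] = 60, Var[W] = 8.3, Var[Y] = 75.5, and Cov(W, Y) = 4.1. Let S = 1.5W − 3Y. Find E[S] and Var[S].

E[S] = 1.5·E[W] + (-3)·E[Y] = 1.5·2 + (-3)·60 = -177.
Var[S] = a²·Var[W] + b²·Var[Y] + 2ab·Cov(W, Y) with a = 1.5, b = -3.
= 1.5²·8.3 + (-3)²·75.5 + 2·1.5·(-3)·4.1
= 18.675 + 679.5 + (-36.9) = 661.275.

E[S] = -177, Var[S] = 661.275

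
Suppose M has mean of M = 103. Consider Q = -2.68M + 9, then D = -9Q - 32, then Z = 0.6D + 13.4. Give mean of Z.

mean of Z = 1436.216

mean of Q = (-2.68)·103 + 9 = -267.04.
mean of D = (-9)·(-267.04) + (-32) = 2371.36.
mean of Z = 0.6·2371.36 + 13.4 = 1436.216.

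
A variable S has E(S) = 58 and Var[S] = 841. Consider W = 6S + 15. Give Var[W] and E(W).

W = 6S + 15 is linear with a = 6, b = 15.
Var[W] = a²·Var[S] = 6²·841 = 30276 (the additive constant 15 does not affect variance).
E(W) = a·E(S) + b = 6·58 + 15 = 363.

Var[W] = 30276, E(W) = 363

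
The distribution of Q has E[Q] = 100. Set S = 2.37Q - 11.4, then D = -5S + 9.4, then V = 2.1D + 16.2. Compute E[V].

E[S] = 2.37·100 + (-11.4) = 225.6.
E[D] = (-5)·225.6 + 9.4 = -1118.6.
E[V] = 2.1·(-1118.6) + 16.2 = -2332.86.

E[V] = -2332.86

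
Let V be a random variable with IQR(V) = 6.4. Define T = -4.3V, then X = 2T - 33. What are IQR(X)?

IQR(T) = |-4.3|·6.4 = 27.52.
IQR(X) = |2|·27.52 = 55.04.

IQR(X) = 55.04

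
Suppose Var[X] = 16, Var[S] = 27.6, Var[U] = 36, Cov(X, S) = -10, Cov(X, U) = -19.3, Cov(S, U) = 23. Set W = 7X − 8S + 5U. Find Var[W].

Var[W] = a²·Var[X] + b²·Var[S] + c²·Var[U] + 2ab·Cov(X, S) + 2ac·Cov(X, U) + 2bc·Cov(S, U), with a = 7, b = -8, c = 5.
= 784 + 1766.4 + 900 + 1120 + (-1351) + (-1840)
= 1379.4.

Var[W] = 1379.4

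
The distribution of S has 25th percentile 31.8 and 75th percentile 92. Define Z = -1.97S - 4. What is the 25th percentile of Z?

25th percentile of Z = -185.24

Since a = -1.97 < 0 the transformation is decreasing, reversing order: the 25th percentile of Z corresponds to the 75th percentile of S.
So P_{25}(Z) = a·P_{75}(S) + b = (-1.97)·92 + (-4) = -185.24.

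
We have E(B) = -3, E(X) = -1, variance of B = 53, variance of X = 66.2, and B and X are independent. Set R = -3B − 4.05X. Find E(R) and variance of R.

E(R) = 13.05, variance of R = 1562.8455

E(R) = (-3)·E(B) + (-4.05)·E(X) = (-3)·(-3) + (-4.05)·(-1) = 13.05.
variance of R = a²·variance of B + b²·variance of X + 2ab·Cov(B, X) with a = -3, b = -4.05.
Independence gives Cov(B, X) = 0.
= (-3)²·53 + (-4.05)²·66.2 + 2·(-3)·(-4.05)·0
= 477 + 1085.8455 + 0 = 1562.8455.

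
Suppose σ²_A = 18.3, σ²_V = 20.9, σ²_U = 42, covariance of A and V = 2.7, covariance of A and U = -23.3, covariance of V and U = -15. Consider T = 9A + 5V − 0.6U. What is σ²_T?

σ²_T = 2604.56

σ²_T = a²·σ²_A + b²·σ²_V + c²·σ²_U + 2ab·covariance of A and V + 2ac·covariance of A and U + 2bc·covariance of V and U, with a = 9, b = 5, c = -0.6.
= 1482.3 + 522.5 + 15.12 + 243 + 251.64 + 90
= 2604.56.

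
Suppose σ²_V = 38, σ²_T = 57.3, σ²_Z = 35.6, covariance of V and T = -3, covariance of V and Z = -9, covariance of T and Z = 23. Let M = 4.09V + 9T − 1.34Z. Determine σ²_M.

σ²_M = 4663.92196

σ²_M = a²·σ²_V + b²·σ²_T + c²·σ²_Z + 2ab·covariance of V and T + 2ac·covariance of V and Z + 2bc·covariance of T and Z, with a = 4.09, b = 9, c = -1.34.
= 635.6678 + 4641.3 + 63.92336 + (-220.86) + 98.6508 + (-554.76)
= 4663.92196.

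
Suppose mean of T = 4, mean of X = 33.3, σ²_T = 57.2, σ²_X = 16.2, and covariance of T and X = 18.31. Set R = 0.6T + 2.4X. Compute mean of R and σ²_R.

mean of R = 0.6·mean of T + 2.4·mean of X = 0.6·4 + 2.4·33.3 = 82.32.
σ²_R = a²·σ²_T + b²·σ²_X + 2ab·covariance of T and X with a = 0.6, b = 2.4.
= 0.6²·57.2 + 2.4²·16.2 + 2·0.6·2.4·18.31
= 20.592 + 93.312 + 52.7328 = 166.6368.

mean of R = 82.32, σ²_R = 166.6368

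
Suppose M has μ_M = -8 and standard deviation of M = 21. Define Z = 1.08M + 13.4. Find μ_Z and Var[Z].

μ_Z = 4.76, Var[Z] = 514.3824

Z = 1.08M + 13.4 is linear with a = 1.08, b = 13.4.
μ_Z = a·μ_M + b = 1.08·(-8) + 13.4 = 4.76.
Var[M] = 21² = 441.
Var[Z] = a²·Var[M] = 1.08²·441 = 514.3824 (the additive constant 13.4 does not affect variance).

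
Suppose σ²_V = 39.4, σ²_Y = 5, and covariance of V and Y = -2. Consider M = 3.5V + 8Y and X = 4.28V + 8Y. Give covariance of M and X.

covariance of M and X = 785.732

By bilinearity, covariance of M and X = ac·σ²_V + bd·σ²_Y + (ad+bc)·covariance of V and Y, with a=3.5, b=8, c=4.28, d=8.
ac·σ²_V = 3.5·4.28·39.4 = 590.212
bd·σ²_Y = 8·8·5 = 320
(ad+bc)·covariance of V and Y = (62.24)·(-2) = -124.48
covariance of M and X = 590.212 + 320 + (-124.48) = 785.732.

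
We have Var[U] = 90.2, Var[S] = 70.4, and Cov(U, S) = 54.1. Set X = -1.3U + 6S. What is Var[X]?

Var[X] = 1842.878

Var[X] = a²·Var[U] + b²·Var[S] + 2ab·Cov(U, S) with a = -1.3, b = 6.
= (-1.3)²·90.2 + 6²·70.4 + 2·(-1.3)·6·54.1
= 152.438 + 2534.4 + (-843.96) = 1842.878.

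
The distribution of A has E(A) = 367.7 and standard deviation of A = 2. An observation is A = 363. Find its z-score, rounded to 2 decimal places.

z = -2.35

z = (A − E(A)) / standard deviation of A = (363 − 367.7) / 2 = -2.35.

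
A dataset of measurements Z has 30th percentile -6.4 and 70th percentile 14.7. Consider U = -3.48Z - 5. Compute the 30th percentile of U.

Since a = -3.48 < 0 the transformation is decreasing, reversing order: the 30th percentile of U corresponds to the 70th percentile of Z.
So P_{30}(U) = a·P_{70}(Z) + b = (-3.48)·14.7 + (-5) = -56.156.

30th percentile of U = -56.156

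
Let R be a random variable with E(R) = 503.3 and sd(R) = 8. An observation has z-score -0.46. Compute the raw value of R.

R = 499.62

R = E(R) + z·sd(R) = 503.3 + (-0.46)·8 = 499.62.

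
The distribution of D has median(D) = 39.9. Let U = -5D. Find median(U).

A linear map preserves order up to sign, so median(U) = a·median(D) + b = (-5)·39.9 = -199.5.

median(U) = -199.5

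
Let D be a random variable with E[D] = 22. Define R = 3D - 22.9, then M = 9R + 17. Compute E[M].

E[R] = 3·22 + (-22.9) = 43.1.
E[M] = 9·43.1 + 17 = 404.9.

E[M] = 404.9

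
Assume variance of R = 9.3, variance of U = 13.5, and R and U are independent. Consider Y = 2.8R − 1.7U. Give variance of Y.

variance of Y = a²·variance of R + b²·variance of U + 2ab·Cov[R, U] with a = 2.8, b = -1.7.
Independence gives Cov[R, U] = 0.
= 2.8²·9.3 + (-1.7)²·13.5 + 2·2.8·(-1.7)·0
= 72.912 + 39.015 + 0 = 111.927.

variance of Y = 111.927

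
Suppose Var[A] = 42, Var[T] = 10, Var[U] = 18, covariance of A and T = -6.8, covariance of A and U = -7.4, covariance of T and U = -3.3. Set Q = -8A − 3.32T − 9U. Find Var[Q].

Var[Q] = 2632.2

Var[Q] = a²·Var[A] + b²·Var[T] + c²·Var[U] + 2ab·covariance of A and T + 2ac·covariance of A and U + 2bc·covariance of T and U, with a = -8, b = -3.32, c = -9.
= 2688 + 110.224 + 1458 + (-361.216) + (-1065.6) + (-197.208)
= 2632.2.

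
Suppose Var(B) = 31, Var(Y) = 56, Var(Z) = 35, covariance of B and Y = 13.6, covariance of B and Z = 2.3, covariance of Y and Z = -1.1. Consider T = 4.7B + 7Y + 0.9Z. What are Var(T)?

Var(T) = a²·Var(B) + b²·Var(Y) + c²·Var(Z) + 2ab·covariance of B and Y + 2ac·covariance of B and Z + 2bc·covariance of Y and Z, with a = 4.7, b = 7, c = 0.9.
= 684.79 + 2744 + 28.35 + 894.88 + 19.458 + (-13.86)
= 4357.618.

Var(T) = 4357.618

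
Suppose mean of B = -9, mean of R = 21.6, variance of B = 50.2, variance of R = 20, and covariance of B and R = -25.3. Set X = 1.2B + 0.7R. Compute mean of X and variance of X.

mean of X = 1.2·mean of B + 0.7·mean of R = 1.2·(-9) + 0.7·21.6 = 4.32.
variance of X = a²·variance of B + b²·variance of R + 2ab·covariance of B and R with a = 1.2, b = 0.7.
= 1.2²·50.2 + 0.7²·20 + 2·1.2·0.7·(-25.3)
= 72.288 + 9.8 + (-42.504) = 39.584.

mean of X = 4.32, variance of X = 39.584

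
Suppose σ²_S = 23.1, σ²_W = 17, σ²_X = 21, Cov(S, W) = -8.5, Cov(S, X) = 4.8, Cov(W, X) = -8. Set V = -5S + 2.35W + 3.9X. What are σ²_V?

σ²_V = a²·σ²_S + b²·σ²_W + c²·σ²_X + 2ab·Cov(S, W) + 2ac·Cov(S, X) + 2bc·Cov(W, X), with a = -5, b = 2.35, c = 3.9.
= 577.5 + 93.8825 + 319.41 + 199.75 + (-187.2) + (-146.64)
= 856.7025.

σ²_V = 856.7025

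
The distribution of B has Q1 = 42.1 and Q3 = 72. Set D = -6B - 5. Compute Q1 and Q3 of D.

a = -6 < 0 reverses order: Q1(D) comes from Q3(B), Q3(D) from Q1(B).
Q1(D) = (-6)·72 + (-5) = -437; Q3(D) = (-6)·42.1 + (-5) = -257.6.

Q1(D) = -437, Q3(D) = -257.6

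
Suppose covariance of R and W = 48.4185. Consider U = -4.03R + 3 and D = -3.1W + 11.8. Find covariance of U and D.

covariance of U and D = a·c·covariance of R and W = (-4.03)·(-3.1)·48.4185 = 604.8923205. Additive constants drop out.

covariance of U and D = 604.8923205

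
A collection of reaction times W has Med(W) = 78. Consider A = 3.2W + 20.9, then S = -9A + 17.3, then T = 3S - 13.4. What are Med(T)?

Med(A) = 3.2·78 + 20.9 = 270.5.
Med(S) = (-9)·270.5 + 17.3 = -2417.2.
Med(T) = 3·(-2417.2) + (-13.4) = -7265.

Med(T) = -7265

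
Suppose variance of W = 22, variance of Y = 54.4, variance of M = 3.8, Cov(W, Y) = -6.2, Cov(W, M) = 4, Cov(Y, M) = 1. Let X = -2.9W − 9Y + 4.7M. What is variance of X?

variance of X = a²·variance of W + b²·variance of Y + c²·variance of M + 2ab·Cov(W, Y) + 2ac·Cov(W, M) + 2bc·Cov(Y, M), with a = -2.9, b = -9, c = 4.7.
= 185.02 + 4406.4 + 83.942 + (-323.64) + (-109.04) + (-84.6)
= 4158.082.

variance of X = 4158.082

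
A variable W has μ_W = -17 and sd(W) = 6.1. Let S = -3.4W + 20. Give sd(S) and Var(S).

sd(S) = 20.74, Var(S) = 430.1476

S = -3.4W + 20 is linear with a = -3.4, b = 20.
sd(S) = |a|·sd(W) = |-3.4|·6.1 = 20.74.
Var(W) = 6.1² = 37.21.
Var(S) = a²·Var(W) = (-3.4)²·37.21 = 430.1476 (the additive constant 20 does not affect variance).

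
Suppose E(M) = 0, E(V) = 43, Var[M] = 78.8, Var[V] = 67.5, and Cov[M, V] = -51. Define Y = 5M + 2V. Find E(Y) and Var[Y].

E(Y) = 86, Var[Y] = 1220

E(Y) = 5·E(M) + 2·E(V) = 5·0 + 2·43 = 86.
Var[Y] = a²·Var[M] + b²·Var[V] + 2ab·Cov[M, V] with a = 5, b = 2.
= 5²·78.8 + 2²·67.5 + 2·5·2·(-51)
= 1970 + 270 + (-1020) = 1220.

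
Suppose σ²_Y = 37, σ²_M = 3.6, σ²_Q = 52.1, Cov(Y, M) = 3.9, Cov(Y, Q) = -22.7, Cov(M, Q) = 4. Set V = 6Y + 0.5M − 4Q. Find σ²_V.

σ²_V = 3263.5

σ²_V = a²·σ²_Y + b²·σ²_M + c²·σ²_Q + 2ab·Cov(Y, M) + 2ac·Cov(Y, Q) + 2bc·Cov(M, Q), with a = 6, b = 0.5, c = -4.
= 1332 + 0.9 + 833.6 + 23.4 + 1089.6 + (-16)
= 3263.5.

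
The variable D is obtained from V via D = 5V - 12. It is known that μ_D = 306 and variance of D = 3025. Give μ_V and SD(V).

From D = 5V - 12: μ_D = a·μ_V + b, so μ_V = (μ_D − b)/a = (306 − (-12))/5 = 63.6.
SD(D) = √3025 = 55.
SD(D) = |a|·SD(V), so SD(V) = 55/|5| = 11.

μ_V = 63.6, SD(V) = 11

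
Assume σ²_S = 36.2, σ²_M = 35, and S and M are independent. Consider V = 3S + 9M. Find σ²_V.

σ²_V = 3160.8

σ²_V = a²·σ²_S + b²·σ²_M + 2ab·Cov(S, M) with a = 3, b = 9.
Independence gives Cov(S, M) = 0.
= 3²·36.2 + 9²·35 + 2·3·9·0
= 325.8 + 2835 + 0 = 3160.8.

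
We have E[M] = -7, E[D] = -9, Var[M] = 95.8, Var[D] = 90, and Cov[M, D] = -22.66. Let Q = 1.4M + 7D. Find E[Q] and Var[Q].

E[Q] = -72.8, Var[Q] = 4153.632

E[Q] = 1.4·E[M] + 7·E[D] = 1.4·(-7) + 7·(-9) = -72.8.
Var[Q] = a²·Var[M] + b²·Var[D] + 2ab·Cov[M, D] with a = 1.4, b = 7.
= 1.4²·95.8 + 7²·90 + 2·1.4·7·(-22.66)
= 187.768 + 4410 + (-444.136) = 4153.632.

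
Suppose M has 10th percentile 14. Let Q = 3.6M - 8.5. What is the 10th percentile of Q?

Since a = 3.6 > 0 the transformation is increasing, so the 10th percentile of Q = a·(P_{10} of M) + b = 3.6·14 + (-8.5) = 41.9.

10th percentile of Q = 41.9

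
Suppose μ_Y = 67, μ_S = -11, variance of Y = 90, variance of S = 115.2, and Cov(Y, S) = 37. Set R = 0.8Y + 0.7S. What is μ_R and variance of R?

μ_R = 0.8·μ_Y + 0.7·μ_S = 0.8·67 + 0.7·(-11) = 45.9.
variance of R = a²·variance of Y + b²·variance of S + 2ab·Cov(Y, S) with a = 0.8, b = 0.7.
= 0.8²·90 + 0.7²·115.2 + 2·0.8·0.7·37
= 57.6 + 56.448 + 41.44 = 155.488.

μ_R = 45.9, variance of R = 155.488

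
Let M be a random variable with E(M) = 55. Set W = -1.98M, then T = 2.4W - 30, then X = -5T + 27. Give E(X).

E(W) = (-1.98)·55 = -108.9.
E(T) = 2.4·(-108.9) + (-30) = -291.36.
E(X) = (-5)·(-291.36) + 27 = 1483.8.

E(X) = 1483.8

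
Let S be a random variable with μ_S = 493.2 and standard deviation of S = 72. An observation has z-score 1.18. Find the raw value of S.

S = μ_S + z·standard deviation of S = 493.2 + 1.18·72 = 578.16.

S = 578.16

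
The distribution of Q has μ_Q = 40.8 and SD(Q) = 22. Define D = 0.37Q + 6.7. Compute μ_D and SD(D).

D = 0.37Q + 6.7 is linear with a = 0.37, b = 6.7.
μ_D = a·μ_Q + b = 0.37·40.8 + 6.7 = 21.796.
SD(D) = |a|·SD(Q) = |0.37|·22 = 8.14.

μ_D = 21.796, SD(D) = 8.14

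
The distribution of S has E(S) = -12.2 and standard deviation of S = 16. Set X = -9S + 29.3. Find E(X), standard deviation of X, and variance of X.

X = -9S + 29.3 is linear with a = -9, b = 29.3.
E(X) = a·E(S) + b = (-9)·(-12.2) + 29.3 = 139.1.
standard deviation of X = |a|·standard deviation of S = |-9|·16 = 144.
variance of S = 16² = 256.
variance of X = a²·variance of S = (-9)²·256 = 20736 (the additive constant 29.3 does not affect variance).

E(X) = 139.1, standard deviation of X = 144, variance of X = 20736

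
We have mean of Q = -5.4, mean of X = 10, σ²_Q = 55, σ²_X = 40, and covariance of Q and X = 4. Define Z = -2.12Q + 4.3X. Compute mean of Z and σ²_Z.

mean of Z = 54.448, σ²_Z = 913.864

mean of Z = (-2.12)·mean of Q + 4.3·mean of X = (-2.12)·(-5.4) + 4.3·10 = 54.448.
σ²_Z = a²·σ²_Q + b²·σ²_X + 2ab·covariance of Q and X with a = -2.12, b = 4.3.
= (-2.12)²·55 + 4.3²·40 + 2·(-2.12)·4.3·4
= 247.192 + 739.6 + (-72.928) = 913.864.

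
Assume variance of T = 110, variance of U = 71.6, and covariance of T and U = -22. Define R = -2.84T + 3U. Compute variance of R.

variance of R = a²·variance of T + b²·variance of U + 2ab·covariance of T and U with a = -2.84, b = 3.
= (-2.84)²·110 + 3²·71.6 + 2·(-2.84)·3·(-22)
= 887.216 + 644.4 + 374.88 = 1906.496.

variance of R = 1906.496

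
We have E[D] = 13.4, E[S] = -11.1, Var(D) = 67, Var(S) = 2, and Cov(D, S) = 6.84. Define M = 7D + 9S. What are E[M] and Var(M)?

E[M] = 7·E[D] + 9·E[S] = 7·13.4 + 9·(-11.1) = -6.1.
Var(M) = a²·Var(D) + b²·Var(S) + 2ab·Cov(D, S) with a = 7, b = 9.
= 7²·67 + 9²·2 + 2·7·9·6.84
= 3283 + 162 + 861.84 = 4306.84.

E[M] = -6.1, Var(M) = 4306.84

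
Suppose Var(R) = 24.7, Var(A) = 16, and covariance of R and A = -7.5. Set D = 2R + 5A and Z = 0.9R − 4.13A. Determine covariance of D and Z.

covariance of D and Z = -257.74

By bilinearity, covariance of D and Z = ac·Var(R) + bd·Var(A) + (ad+bc)·covariance of R and A, with a=2, b=5, c=0.9, d=-4.13.
ac·Var(R) = 2·0.9·24.7 = 44.46
bd·Var(A) = 5·(-4.13)·16 = -330.4
(ad+bc)·covariance of R and A = (-3.76)·(-7.5) = 28.2
covariance of D and Z = 44.46 + (-330.4) + 28.2 = -257.74.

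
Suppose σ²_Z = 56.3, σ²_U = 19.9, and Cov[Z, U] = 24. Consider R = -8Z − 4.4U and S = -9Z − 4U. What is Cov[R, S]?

By bilinearity, Cov[R, S] = ac·σ²_Z + bd·σ²_U + (ad+bc)·Cov[Z, U], with a=-8, b=-4.4, c=-9, d=-4.
ac·σ²_Z = (-8)·(-9)·56.3 = 4053.6
bd·σ²_U = (-4.4)·(-4)·19.9 = 350.24
(ad+bc)·Cov[Z, U] = (71.6)·24 = 1718.4
Cov[R, S] = 4053.6 + 350.24 + 1718.4 = 6122.24.

Cov[R, S] = 6122.24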